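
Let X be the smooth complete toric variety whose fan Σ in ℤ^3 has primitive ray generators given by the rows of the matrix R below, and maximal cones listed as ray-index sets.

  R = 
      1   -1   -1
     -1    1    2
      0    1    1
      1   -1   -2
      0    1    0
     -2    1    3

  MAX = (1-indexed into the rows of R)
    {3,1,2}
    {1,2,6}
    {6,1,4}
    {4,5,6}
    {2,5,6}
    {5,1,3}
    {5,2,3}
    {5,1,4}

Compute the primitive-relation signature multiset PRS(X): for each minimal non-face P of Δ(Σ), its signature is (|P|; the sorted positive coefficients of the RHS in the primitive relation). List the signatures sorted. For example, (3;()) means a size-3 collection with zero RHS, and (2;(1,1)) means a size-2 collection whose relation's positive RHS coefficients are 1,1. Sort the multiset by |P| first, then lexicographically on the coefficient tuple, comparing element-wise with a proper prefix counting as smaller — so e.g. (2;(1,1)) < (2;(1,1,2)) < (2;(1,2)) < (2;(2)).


Primitive collections (5):

  P = {2,4}:  v_{2} + v_{4} = 0  ⟹  sig = (2;())
  P = {3,4}:  v_{3} + v_{4} = v_{1} + v_{5}  ⟹  sig = (2;(1,1))
  P = {3,6}:  v_{3} + v_{6} = 2·v_{2}  ⟹  sig = (2;(2))
  P = {1,2,5}:  v_{1} + v_{2} + v_{5} = v_{3}  ⟹  sig = (3;(1))
  P = {1,5,6}:  v_{1} + v_{5} + v_{6} = v_{2}  ⟹  sig = (3;(1))

Sorted signature multiset PRS(X):
{ (2;()),  (2;(1,1)),  (2;(2)),  (3;(1)) ×2 }


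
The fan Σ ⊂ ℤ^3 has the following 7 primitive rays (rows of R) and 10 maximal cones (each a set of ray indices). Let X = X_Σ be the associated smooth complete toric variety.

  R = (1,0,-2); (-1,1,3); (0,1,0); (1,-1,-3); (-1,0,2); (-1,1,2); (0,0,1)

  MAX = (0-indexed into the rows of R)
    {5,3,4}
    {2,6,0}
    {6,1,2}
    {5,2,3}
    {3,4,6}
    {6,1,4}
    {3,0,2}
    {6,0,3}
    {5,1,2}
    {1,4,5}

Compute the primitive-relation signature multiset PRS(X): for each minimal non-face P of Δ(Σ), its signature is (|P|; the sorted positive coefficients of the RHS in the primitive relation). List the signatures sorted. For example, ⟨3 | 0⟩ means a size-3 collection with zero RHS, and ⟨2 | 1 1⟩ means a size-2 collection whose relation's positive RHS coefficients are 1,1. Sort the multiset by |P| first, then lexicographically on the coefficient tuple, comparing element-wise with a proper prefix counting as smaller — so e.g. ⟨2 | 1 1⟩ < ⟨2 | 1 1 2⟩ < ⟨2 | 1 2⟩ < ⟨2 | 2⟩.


The 7 primitive collections of Σ (r=7, n=3):

  {0,4}:  v_{0} + v_{4} = 0  →  sig = ⟨2 | 0⟩
  {1,3}:  v_{1} + v_{3} = 0  →  sig = ⟨2 | 0⟩
  {0,5}:  v_{0} + v_{5} = v_{2}  →  sig = ⟨2 | 1⟩
  {2,4}:  v_{2} + v_{4} = v_{5}  →  sig = ⟨2 | 1⟩
  {5,6}:  v_{5} + v_{6} = v_{1}  →  sig = ⟨2 | 1⟩
  {0,1}:  v_{0} + v_{1} = v_{2} + v_{6}  →  sig = ⟨2 | 1 1⟩
  {2,3,6}:  v_{2} + v_{3} + v_{6} = v_{0}  →  sig = ⟨3 | 1⟩

Signatures (|P|; sorted positive RHS coefficients), sorted:
[⟨2 | 0⟩, ⟨2 | 0⟩, ⟨2 | 1⟩, ⟨2 | 1⟩, ⟨2 | 1⟩, ⟨2 | 1 1⟩, ⟨3 | 1⟩]


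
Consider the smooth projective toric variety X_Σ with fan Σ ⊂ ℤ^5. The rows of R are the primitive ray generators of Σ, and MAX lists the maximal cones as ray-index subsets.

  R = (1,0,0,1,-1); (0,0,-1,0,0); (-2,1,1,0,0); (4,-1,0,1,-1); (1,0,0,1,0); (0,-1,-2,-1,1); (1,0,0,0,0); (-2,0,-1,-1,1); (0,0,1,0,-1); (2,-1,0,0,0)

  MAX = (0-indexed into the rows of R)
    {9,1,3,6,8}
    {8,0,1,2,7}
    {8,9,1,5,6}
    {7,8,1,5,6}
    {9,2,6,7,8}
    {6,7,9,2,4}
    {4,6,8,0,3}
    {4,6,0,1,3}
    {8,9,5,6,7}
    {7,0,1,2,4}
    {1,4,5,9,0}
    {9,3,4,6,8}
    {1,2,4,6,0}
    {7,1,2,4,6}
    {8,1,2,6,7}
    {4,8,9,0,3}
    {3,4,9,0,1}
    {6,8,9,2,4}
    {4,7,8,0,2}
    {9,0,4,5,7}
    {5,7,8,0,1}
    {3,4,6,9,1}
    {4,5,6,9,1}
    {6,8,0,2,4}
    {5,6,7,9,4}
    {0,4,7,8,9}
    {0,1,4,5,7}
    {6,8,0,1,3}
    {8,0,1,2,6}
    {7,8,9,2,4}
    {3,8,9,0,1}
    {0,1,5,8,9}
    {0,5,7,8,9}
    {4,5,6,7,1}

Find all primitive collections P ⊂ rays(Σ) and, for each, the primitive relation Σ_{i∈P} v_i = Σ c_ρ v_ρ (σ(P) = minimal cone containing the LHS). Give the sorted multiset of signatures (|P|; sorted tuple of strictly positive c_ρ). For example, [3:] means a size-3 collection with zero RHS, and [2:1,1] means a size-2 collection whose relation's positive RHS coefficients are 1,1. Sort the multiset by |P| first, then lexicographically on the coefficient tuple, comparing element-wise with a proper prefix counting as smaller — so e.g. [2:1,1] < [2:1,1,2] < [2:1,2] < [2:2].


Minimal non-faces — 13 found among 10 rays, 34 max cones:

  • {2,5}:  v_{2} + v_{5} = v_{7}  →  sig = [2:1]
  • {3,7}:  v_{3} + v_{7} = v_{1} + v_{9}  →  sig = [2:1,1]
  • {2,3}:  v_{2} + v_{3} = v_{4} + v_{6} + v_{8}  →  sig = [2:1,1,1]
  • {3,5}:  v_{3} + v_{5} = 2·v_{1} + 2·v_{9}  →  sig = [2:2,2]
  • {1,2,9}:  v_{1} + v_{2} + v_{9} = 0  →  sig = [3:]
  • {0,6,7}:  v_{0} + v_{6} + v_{7} = v_{1}  →  sig = [3:1]
  • {0,6,9}:  v_{0} + v_{6} + v_{9} = v_{3}  →  sig = [3:1]
  • {1,4,8}:  v_{1} + v_{4} + v_{8} = v_{0}  →  sig = [3:1]
  • {1,7,9}:  v_{1} + v_{7} + v_{9} = v_{5}  →  sig = [3:1]
  • {0,2,9}:  v_{0} + v_{2} + v_{9} = v_{4} + v_{8}  →  sig = [3:1,1]
  • {4,5,8}:  v_{4} + v_{5} + v_{8} = v_{0} + v_{7} + v_{9}  →  sig = [3:1,1,1]
  • {0,5,6}:  v_{0} + v_{5} + v_{6} = 2·v_{1} + v_{9}  →  sig = [3:1,2]
  • {4,6,7,8}:  v_{4} + v_{6} + v_{7} + v_{8} = 0  →  sig = [4:]

Sorted signature multiset PRS(X):
    |P|=2: 4 collections, coeffs (1), (1,1), (1,1,1), (2,2)
    |P|=3: 8 collections, coeffs (), (1), (1), (1), (1), (1,1), (1,1,1), (1,2)
    |P|=4: 1 collection, coeffs ()


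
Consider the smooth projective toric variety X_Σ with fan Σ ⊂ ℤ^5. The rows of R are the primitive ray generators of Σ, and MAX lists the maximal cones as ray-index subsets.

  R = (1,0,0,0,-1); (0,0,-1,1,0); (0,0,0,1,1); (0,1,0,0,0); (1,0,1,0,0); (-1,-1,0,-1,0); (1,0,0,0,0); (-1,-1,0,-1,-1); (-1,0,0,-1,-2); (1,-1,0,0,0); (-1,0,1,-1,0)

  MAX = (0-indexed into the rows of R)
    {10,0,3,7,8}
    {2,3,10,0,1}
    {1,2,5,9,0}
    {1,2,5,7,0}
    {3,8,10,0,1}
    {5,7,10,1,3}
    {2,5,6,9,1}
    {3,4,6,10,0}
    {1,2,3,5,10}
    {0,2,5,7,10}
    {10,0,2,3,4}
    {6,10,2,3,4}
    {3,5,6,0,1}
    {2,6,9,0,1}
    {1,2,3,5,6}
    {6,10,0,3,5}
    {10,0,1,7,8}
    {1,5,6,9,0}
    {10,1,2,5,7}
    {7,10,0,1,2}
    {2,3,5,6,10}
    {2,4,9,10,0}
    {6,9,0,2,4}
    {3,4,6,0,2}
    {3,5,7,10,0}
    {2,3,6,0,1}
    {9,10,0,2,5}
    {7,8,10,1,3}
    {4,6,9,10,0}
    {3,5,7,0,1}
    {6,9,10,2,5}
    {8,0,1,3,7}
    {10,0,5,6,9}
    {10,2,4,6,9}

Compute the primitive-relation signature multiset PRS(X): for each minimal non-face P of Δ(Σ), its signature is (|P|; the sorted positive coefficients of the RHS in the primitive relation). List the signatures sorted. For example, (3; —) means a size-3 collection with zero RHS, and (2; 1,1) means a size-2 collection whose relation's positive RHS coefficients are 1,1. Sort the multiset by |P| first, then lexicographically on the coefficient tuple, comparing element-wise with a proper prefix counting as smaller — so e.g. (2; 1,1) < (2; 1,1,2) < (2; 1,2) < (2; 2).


19 collections generate NE(X_Σ); each relation:

  P = {3,9}:  v_{3} + v_{9} = v_{6} — sig = (2; 1)
  P = {1,4}:  v_{1} + v_{4} = v_{0} + v_{2} — sig = (2; 1,1)
  P = {4,5}:  v_{4} + v_{5} = v_{9} + v_{10} — sig = (2; 1,1)
  P = {6,7}:  v_{6} + v_{7} = v_{0} + v_{5} — sig = (2; 1,1)
  P = {8,9}:  v_{8} + v_{9} = v_{0} + v_{7} — sig = (2; 1,1)
  P = {6,8}:  v_{6} + v_{8} = v_{0} + v_{3} + v_{7} — sig = (2; 1,1,1)
  P = {4,7}:  v_{4} + v_{7} = 2·v_{0} + v_{2} + v_{5} + v_{10} — sig = (2; 1,1,1,2)
  P = {5,8}:  v_{5} + v_{8} = v_{3} + 2·v_{7} — sig = (2; 1,2)
  P = {2,8}:  v_{2} + v_{8} = v_{0} + 2·v_{1} + 2·v_{10} — sig = (2; 1,2,2)
  P = {4,8}:  v_{4} + v_{8} = 2·v_{0} + v_{1} + 2·v_{10} — sig = (2; 1,2,2)
  P = {7,9}:  v_{7} + v_{9} = 2·v_{0} + v_{2} + 2·v_{5} — sig = (2; 1,2,2)
  P = {1,6,10}:  v_{1} + v_{6} + v_{10} = 0 — sig = (3; —)
  P = {2,3,7}:  v_{2} + v_{3} + v_{7} = v_{1} + v_{10} — sig = (3; 1,1)
  P = {1,9,10}:  v_{1} + v_{9} + v_{10} = v_{0} + v_{2} + v_{5} — sig = (3; 1,1,1)
  P = {0,2,3,5}:  v_{0} + v_{2} + v_{3} + v_{5} = 0 — sig = (4; —)
  P = {0,1,5,10}:  v_{0} + v_{1} + v_{5} + v_{10} = v_{7} — sig = (4; 1)
  P = {0,2,5,6}:  v_{0} + v_{2} + v_{5} + v_{6} = v_{9} — sig = (4; 1)
  P = {0,2,6,10}:  v_{0} + v_{2} + v_{6} + v_{10} = v_{4} — sig = (4; 1)
  P = {0,1,3,7,10}:  v_{0} + v_{1} + v_{3} + v_{7} + v_{10} = v_{8} — sig = (5; 1)

Sorted signature multiset PRS(X):
    (2; 1)
    (2; 1,1)
    (2; 1,1)
    (2; 1,1)
    (2; 1,1)
    (2; 1,1,1)
    (2; 1,1,1,2)
    (2; 1,2)
    (2; 1,2,2)
    (2; 1,2,2)
    (2; 1,2,2)
    (3; —)
    (3; 1,1)
    (3; 1,1,1)
    (4; —)
    (4; 1)
    (4; 1)
    (4; 1)
    (5; 1)


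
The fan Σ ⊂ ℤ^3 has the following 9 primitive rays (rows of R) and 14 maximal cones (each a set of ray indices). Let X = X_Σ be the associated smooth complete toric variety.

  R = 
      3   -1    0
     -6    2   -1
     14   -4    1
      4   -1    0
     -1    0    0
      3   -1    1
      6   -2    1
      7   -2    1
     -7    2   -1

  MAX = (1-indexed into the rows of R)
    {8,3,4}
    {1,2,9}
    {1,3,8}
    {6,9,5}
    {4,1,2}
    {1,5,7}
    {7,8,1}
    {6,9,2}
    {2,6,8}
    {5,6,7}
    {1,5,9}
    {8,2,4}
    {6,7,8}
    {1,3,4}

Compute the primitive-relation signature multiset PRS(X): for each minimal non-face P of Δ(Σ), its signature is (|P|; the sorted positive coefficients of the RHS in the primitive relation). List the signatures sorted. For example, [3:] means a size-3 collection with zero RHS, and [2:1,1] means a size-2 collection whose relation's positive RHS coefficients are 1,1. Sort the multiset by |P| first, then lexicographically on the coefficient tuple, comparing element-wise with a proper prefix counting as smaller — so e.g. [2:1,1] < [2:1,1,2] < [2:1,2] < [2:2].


The 17 primitive collections of Σ (r=9, n=3):

  {2,7}:  v_{2} + v_{7} = 0  →  sig = [2:]
  {8,9}:  v_{8} + v_{9} = 0  →  sig = [2:]
  {1,6}:  v_{1} + v_{6} = v_{7}  →  sig = [2:1]
  {2,5}:  v_{2} + v_{5} = v_{9}  →  sig = [2:1]
  {4,5}:  v_{4} + v_{5} = v_{1}  →  sig = [2:1]
  {4,6}:  v_{4} + v_{6} = v_{8}  →  sig = [2:1]
  {5,8}:  v_{5} + v_{8} = v_{7}  →  sig = [2:1]
  {7,9}:  v_{7} + v_{9} = v_{5}  →  sig = [2:1]
  {3,9}:  v_{3} + v_{9} = v_{1} + v_{4}  →  sig = [2:1,1]
  {4,7}:  v_{4} + v_{7} = v_{1} + v_{8}  →  sig = [2:1,1]
  {4,9}:  v_{4} + v_{9} = v_{1} + v_{2}  →  sig = [2:1,1]
  {3,5}:  v_{3} + v_{5} = 2·v_{1} + v_{8}  →  sig = [2:1,2]
  {3,6}:  v_{3} + v_{6} = v_{1} + 2·v_{8}  →  sig = [2:1,2]
  {2,3}:  v_{2} + v_{3} = 2·v_{4}  →  sig = [2:2]
  {3,7}:  v_{3} + v_{7} = 2·v_{1} + 2·v_{8}  →  sig = [2:2,2]
  {1,2,8}:  v_{1} + v_{2} + v_{8} = v_{4}  →  sig = [3:1]
  {1,4,8}:  v_{1} + v_{4} + v_{8} = v_{3}  →  sig = [3:1]

so the primitive-relation signature multiset is
    |P|=2: 15 collections, coeffs (), (), (1), (1), (1), (1), (1), (1), (1,1), (1,1), (1,1), (1,2), (1,2), (2), (2,2)
    |P|=3: 2 collections, coeffs (1), (1)


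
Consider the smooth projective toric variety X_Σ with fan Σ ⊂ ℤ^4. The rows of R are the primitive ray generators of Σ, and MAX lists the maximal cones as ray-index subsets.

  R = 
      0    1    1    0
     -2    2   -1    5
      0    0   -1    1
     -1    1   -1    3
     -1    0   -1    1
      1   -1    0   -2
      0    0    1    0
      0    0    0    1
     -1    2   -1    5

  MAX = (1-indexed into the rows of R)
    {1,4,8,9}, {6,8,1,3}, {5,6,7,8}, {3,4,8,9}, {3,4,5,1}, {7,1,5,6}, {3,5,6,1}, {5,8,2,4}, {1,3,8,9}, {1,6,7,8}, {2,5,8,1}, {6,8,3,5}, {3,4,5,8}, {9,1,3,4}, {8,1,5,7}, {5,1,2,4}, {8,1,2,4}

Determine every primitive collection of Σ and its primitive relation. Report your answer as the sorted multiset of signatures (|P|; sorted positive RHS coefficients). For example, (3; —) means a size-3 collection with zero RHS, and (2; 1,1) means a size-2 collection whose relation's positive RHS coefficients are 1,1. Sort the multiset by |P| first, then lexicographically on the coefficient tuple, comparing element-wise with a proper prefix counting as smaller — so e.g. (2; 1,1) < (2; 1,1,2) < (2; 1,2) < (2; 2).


Δ(Σ) — 9 vertices, 14 min non-faces:

  P = {2,6}:  v_{2} + v_{6} = v_{4}  so sig = (2; 1)
  P = {3,7}:  v_{3} + v_{7} = v_{8}  so sig = (2; 1)
  P = {4,6}:  v_{4} + v_{6} = v_{3}  so sig = (2; 1)
  P = {4,7}:  v_{4} + v_{7} = v_{1} + v_{5} + 2·v_{8}  so sig = (2; 1,1,2)
  P = {6,9}:  v_{6} + v_{9} = v_{1} + 2·v_{3} + v_{8}  so sig = (2; 1,1,2)
  P = {7,9}:  v_{7} + v_{9} = v_{1} + v_{4} + 2·v_{8}  so sig = (2; 1,1,2)
  P = {2,9}:  v_{2} + v_{9} = v_{1} + 3·v_{4} + v_{8}  so sig = (2; 1,1,3)
  P = {2,3}:  v_{2} + v_{3} = 2·v_{4}  so sig = (2; 2)
  P = {5,9}:  v_{5} + v_{9} = 2·v_{4}  so sig = (2; 2)
  P = {2,7}:  v_{2} + v_{7} = 2·v_{1} + 2·v_{5} + 3·v_{8}  so sig = (2; 2,2,3)
  P = {1,5,6,8}:  v_{1} + v_{5} + v_{6} + v_{8} = 0  so sig = (4; —)
  P = {1,3,4,8}:  v_{1} + v_{3} + v_{4} + v_{8} = v_{9}  so sig = (4; 1)
  P = {1,3,5,8}:  v_{1} + v_{3} + v_{5} + v_{8} = v_{4}  so sig = (4; 1)
  P = {1,4,5,8}:  v_{1} + v_{4} + v_{5} + v_{8} = v_{2}  so sig = (4; 1)

Sorted signature multiset PRS(X):
    (2; 1)
    (2; 1)
    (2; 1)
    (2; 1,1,2)
    (2; 1,1,2)
    (2; 1,1,2)
    (2; 1,1,3)
    (2; 2)
    (2; 2)
    (2; 2,2,3)
    (4; —)
    (4; 1)
    (4; 1)
    (4; 1)


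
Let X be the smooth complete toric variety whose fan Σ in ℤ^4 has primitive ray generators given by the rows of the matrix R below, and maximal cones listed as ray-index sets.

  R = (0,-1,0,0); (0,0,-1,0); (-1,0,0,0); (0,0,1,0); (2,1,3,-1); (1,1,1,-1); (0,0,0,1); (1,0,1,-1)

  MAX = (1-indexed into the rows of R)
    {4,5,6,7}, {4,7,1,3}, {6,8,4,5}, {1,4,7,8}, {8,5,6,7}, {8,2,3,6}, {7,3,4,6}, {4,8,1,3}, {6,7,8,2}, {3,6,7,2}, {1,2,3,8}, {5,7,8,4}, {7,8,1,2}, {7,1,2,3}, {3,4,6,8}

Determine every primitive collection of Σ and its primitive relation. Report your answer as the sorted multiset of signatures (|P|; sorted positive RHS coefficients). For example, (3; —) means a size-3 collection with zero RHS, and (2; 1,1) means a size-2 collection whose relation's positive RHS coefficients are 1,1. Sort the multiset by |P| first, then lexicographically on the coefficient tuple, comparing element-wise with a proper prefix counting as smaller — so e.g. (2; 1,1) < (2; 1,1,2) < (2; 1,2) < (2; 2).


Σ has 7 primitive collections:

  P = {2,4}:  v_{2} + v_{4} = 0  →  sig = (2; —)
  P = {1,6}:  v_{1} + v_{6} = v_{8}  →  sig = (2; 1)
  P = {2,5}:  v_{2} + v_{5} = v_{6} + v_{7} + v_{8}  →  sig = (2; 1,1,1)
  P = {1,5}:  v_{1} + v_{5} = v_{4} + v_{7} + 2·v_{8}  →  sig = (2; 1,1,2)
  P = {3,5}:  v_{3} + v_{5} = 2·v_{4} + v_{6}  →  sig = (2; 1,2)
  P = {3,7,8}:  v_{3} + v_{7} + v_{8} = v_{4}  →  sig = (3; 1)
  P = {4,6,7,8}:  v_{4} + v_{6} + v_{7} + v_{8} = v_{5}  →  sig = (4; 1)

Signatures (|P|; sorted positive RHS coefficients), sorted:
    (2; —)
    (2; 1)
    (2; 1,1,1)
    (2; 1,1,2)
    (2; 1,2)
    (3; 1)
    (4; 1)


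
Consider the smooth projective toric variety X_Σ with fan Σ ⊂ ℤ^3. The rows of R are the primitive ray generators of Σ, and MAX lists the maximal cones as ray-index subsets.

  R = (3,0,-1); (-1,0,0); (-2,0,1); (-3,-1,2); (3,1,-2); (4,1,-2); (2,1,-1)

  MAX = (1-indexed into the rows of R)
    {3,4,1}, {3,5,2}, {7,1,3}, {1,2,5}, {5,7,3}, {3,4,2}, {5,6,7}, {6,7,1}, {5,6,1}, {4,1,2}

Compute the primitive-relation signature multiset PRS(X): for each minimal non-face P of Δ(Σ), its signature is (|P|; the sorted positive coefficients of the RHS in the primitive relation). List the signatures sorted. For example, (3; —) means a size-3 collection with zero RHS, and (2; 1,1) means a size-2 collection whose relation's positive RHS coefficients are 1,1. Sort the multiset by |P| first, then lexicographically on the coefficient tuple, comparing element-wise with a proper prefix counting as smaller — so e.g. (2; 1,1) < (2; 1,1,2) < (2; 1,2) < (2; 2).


Δ(Σ) — 7 vertices, 9 min non-faces:

  P={4,5}:  v_{4} + v_{5} = 0 — sig = (2; —)
  P={2,6}:  v_{2} + v_{6} = v_{5} — sig = (2; 1)
  P={3,6}:  v_{3} + v_{6} = v_{7} — sig = (2; 1)
  P={2,7}:  v_{2} + v_{7} = v_{3} + v_{5} — sig = (2; 1,1)
  P={4,6}:  v_{4} + v_{6} = v_{1} + v_{3} — sig = (2; 1,1)
  P={4,7}:  v_{4} + v_{7} = v_{1} + 2·v_{3} — sig = (2; 1,2)
  P={1,2,3}:  v_{1} + v_{2} + v_{3} = 0 — sig = (3; —)
  P={1,3,5}:  v_{1} + v_{3} + v_{5} = v_{6} — sig = (3; 1)
  P={1,5,7}:  v_{1} + v_{5} + v_{7} = 2·v_{6} — sig = (3; 2)

so the primitive-relation signature multiset is
[(2; —), (2; 1), (2; 1), (2; 1,1), (2; 1,1), (2; 1,2), (3; —), (3; 1), (3; 2)]


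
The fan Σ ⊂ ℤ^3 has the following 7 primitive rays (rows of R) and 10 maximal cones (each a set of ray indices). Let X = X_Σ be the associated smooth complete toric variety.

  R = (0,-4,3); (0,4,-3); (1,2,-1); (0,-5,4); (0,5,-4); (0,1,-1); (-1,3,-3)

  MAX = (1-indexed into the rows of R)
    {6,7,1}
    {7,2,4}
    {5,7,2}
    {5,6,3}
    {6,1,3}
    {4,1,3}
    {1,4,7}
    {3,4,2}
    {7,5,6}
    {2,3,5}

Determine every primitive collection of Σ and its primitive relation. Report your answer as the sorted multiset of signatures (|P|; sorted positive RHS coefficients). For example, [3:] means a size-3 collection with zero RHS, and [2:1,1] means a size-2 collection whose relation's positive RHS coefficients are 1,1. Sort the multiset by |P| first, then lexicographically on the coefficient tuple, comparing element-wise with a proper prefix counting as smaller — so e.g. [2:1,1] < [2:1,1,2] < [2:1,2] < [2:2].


Σ has 6 primitive collections:

  • {1,2}:  v_{1} + v_{2} = 0  so sig = [2:]
  • {4,5}:  v_{4} + v_{5} = 0  so sig = [2:]
  • {1,5}:  v_{1} + v_{5} = v_{6}  so sig = [2:1]
  • {2,6}:  v_{2} + v_{6} = v_{5}  so sig = [2:1]
  • {3,7}:  v_{3} + v_{7} = v_{5}  so sig = [2:1]
  • {4,6}:  v_{4} + v_{6} = v_{1}  so sig = [2:1]

Signatures (|P|; sorted positive RHS coefficients), sorted:
    |P|=2: 6 collections, coeffs (), (), (1), (1), (1), (1)


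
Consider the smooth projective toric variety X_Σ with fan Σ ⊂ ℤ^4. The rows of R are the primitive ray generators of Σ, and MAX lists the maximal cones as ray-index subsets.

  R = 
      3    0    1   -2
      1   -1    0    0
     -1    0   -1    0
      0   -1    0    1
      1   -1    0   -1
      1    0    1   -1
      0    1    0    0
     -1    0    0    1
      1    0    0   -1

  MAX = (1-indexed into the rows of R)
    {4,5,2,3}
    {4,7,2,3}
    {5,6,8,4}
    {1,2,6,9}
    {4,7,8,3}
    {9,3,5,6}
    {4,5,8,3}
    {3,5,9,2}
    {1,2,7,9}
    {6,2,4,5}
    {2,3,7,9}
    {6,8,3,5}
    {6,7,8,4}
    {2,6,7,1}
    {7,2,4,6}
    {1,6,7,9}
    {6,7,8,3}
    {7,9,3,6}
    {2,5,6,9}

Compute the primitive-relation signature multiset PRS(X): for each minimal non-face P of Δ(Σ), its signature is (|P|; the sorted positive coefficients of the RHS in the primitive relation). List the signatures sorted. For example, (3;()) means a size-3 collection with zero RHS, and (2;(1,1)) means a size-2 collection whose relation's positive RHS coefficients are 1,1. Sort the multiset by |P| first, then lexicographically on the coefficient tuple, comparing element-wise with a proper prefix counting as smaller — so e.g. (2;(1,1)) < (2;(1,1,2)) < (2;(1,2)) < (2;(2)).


11 collections generate NE(X_Σ); each relation:

  P = {8,9}:  v_{8} + v_{9} = 0 — sig = (2;())
  P = {2,8}:  v_{2} + v_{8} = v_{4} — sig = (2;(1))
  P = {4,9}:  v_{4} + v_{9} = v_{2} — sig = (2;(1))
  P = {5,7}:  v_{5} + v_{7} = v_{9} — sig = (2;(1))
  P = {1,8}:  v_{1} + v_{8} = v_{2} + v_{6} + v_{7} — sig = (2;(1,1,1))
  P = {1,4}:  v_{1} + v_{4} = 2·v_{2} + v_{6} + v_{7} — sig = (2;(1,1,2))
  P = {1,5}:  v_{1} + v_{5} = v_{2} + v_{6} + 2·v_{9} — sig = (2;(1,1,2))
  P = {1,3}:  v_{1} + v_{3} = 2·v_{9} — sig = (2;(2))
  P = {2,3,6}:  v_{2} + v_{3} + v_{6} = v_{5} — sig = (3;(1))
  P = {3,4,6}:  v_{3} + v_{4} + v_{6} = v_{5} + v_{8} — sig = (3;(1,1))
  P = {2,6,7,9}:  v_{2} + v_{6} + v_{7} + v_{9} = v_{1} — sig = (4;(1))

Sorted signature multiset PRS(X):
    |P|=2: 8 collections, coeffs (), (1), (1), (1), (1,1,1), (1,1,2), (1,1,2), (2)
    |P|=3: 2 collections, coeffs (1), (1,1)
    |P|=4: 1 collection, coeffs (1)


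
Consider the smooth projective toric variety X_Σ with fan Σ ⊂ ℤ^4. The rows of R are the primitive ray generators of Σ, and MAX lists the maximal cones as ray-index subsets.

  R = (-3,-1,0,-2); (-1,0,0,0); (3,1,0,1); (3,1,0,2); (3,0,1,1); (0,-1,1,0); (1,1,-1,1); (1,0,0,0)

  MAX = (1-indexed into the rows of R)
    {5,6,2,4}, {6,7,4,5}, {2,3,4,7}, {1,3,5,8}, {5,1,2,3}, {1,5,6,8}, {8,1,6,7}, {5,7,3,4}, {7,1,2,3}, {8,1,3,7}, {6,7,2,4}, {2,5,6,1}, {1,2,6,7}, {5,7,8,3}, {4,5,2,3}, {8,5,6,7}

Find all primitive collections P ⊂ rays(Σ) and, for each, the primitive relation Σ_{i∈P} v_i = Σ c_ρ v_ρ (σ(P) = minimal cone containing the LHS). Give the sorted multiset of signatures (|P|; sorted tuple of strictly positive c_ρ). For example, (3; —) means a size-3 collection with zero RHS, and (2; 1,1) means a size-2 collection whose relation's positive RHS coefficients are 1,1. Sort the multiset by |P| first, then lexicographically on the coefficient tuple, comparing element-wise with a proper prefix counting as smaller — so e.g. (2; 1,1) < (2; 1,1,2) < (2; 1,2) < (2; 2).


Minimal non-faces — 6 found among 8 rays, 16 max cones:

  P = {1,4}:  v_{1} + v_{4} = 0  ⟹  sig = (2; —)
  P = {2,8}:  v_{2} + v_{8} = 0  ⟹  sig = (2; —)
  P = {3,6}:  v_{3} + v_{6} = v_{5}  ⟹  sig = (2; 1)
  P = {4,8}:  v_{4} + v_{8} = v_{5} + v_{7}  ⟹  sig = (2; 1,1)
  P = {1,5,7}:  v_{1} + v_{5} + v_{7} = v_{8}  ⟹  sig = (3; 1)
  P = {2,5,7}:  v_{2} + v_{5} + v_{7} = v_{4}  ⟹  sig = (3; 1)

Hence PRS(X_Σ) =
[(2; —), (2; —), (2; 1), (2; 1,1), (3; 1), (3; 1)]


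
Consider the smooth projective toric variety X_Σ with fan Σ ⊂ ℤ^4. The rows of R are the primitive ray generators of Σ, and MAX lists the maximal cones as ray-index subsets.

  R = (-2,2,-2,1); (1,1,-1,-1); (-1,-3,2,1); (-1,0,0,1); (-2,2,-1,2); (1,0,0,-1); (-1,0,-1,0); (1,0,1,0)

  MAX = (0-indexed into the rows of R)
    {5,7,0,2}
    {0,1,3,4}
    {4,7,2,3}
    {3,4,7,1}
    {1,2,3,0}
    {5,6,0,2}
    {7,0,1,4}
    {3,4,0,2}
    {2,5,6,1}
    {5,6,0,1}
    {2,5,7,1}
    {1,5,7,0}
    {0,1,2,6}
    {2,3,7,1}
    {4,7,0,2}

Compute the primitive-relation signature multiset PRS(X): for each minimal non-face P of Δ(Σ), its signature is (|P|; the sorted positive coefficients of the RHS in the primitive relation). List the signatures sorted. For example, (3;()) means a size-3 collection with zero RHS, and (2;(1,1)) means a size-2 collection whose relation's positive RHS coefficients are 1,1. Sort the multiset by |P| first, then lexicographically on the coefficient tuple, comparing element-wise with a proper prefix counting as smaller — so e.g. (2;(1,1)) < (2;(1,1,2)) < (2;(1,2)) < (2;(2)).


9 minimal non-faces of Δ(Σ) (on 8 rays):

  P={3,5}:  v_{3} + v_{5} = 0  ⇒ sig = (2;())
  P={6,7}:  v_{6} + v_{7} = 0  ⇒ sig = (2;())
  P={4,5}:  v_{4} + v_{5} = v_{0} + v_{7}  ⇒ sig = (2;(1,1))
  P={4,6}:  v_{4} + v_{6} = v_{0} + v_{3}  ⇒ sig = (2;(1,1))
  P={3,6}:  v_{3} + v_{6} = v_{0} + v_{1} + v_{2}  ⇒ sig = (2;(1,1,1))
  P={0,3,7}:  v_{0} + v_{3} + v_{7} = v_{4}  ⇒ sig = (3;(1))
  P={1,2,4}:  v_{1} + v_{2} + v_{4} = 2·v_{3}  ⇒ sig = (3;(2))
  P={0,1,2,5}:  v_{0} + v_{1} + v_{2} + v_{5} = v_{6}  ⇒ sig = (4;(1))
  P={0,1,2,7}:  v_{0} + v_{1} + v_{2} + v_{7} = v_{3}  ⇒ sig = (4;(1))

Signatures (|P|; sorted positive RHS coefficients), sorted:
    (2;())
    (2;())
    (2;(1,1))
    (2;(1,1))
    (2;(1,1,1))
    (3;(1))
    (3;(2))
    (4;(1))
    (4;(1))


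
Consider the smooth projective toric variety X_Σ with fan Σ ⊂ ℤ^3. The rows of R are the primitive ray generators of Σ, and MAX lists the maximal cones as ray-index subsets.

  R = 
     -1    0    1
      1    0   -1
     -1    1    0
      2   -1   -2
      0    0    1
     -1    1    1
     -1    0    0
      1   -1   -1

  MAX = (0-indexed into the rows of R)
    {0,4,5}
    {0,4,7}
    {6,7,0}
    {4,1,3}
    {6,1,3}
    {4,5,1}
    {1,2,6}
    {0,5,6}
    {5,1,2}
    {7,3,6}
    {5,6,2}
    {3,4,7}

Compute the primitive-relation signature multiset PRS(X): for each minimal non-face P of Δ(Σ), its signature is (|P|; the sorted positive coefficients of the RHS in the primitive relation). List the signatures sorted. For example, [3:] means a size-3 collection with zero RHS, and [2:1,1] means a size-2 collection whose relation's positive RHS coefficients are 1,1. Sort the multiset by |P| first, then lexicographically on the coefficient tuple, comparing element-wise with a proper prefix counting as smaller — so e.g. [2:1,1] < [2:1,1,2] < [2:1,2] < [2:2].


|primitive collections| = 11. Relations:

  • {0,1}:  v_{0} + v_{1} = 0  ⇒ sig = [2:]
  • {5,7}:  v_{5} + v_{7} = 0  ⇒ sig = [2:]
  • {0,3}:  v_{0} + v_{3} = v_{7}  ⇒ sig = [2:1]
  • {1,7}:  v_{1} + v_{7} = v_{3}  ⇒ sig = [2:1]
  • {2,4}:  v_{2} + v_{4} = v_{5}  ⇒ sig = [2:1]
  • {3,5}:  v_{3} + v_{5} = v_{1}  ⇒ sig = [2:1]
  • {4,6}:  v_{4} + v_{6} = v_{0}  ⇒ sig = [2:1]
  • {0,2}:  v_{0} + v_{2} = v_{5} + v_{6}  ⇒ sig = [2:1,1]
  • {2,7}:  v_{2} + v_{7} = v_{1} + v_{6}  ⇒ sig = [2:1,1]
  • {2,3}:  v_{2} + v_{3} = 2·v_{1} + v_{6}  ⇒ sig = [2:1,2]
  • {1,5,6}:  v_{1} + v_{5} + v_{6} = v_{2}  ⇒ sig = [3:1]

Sorted signature multiset PRS(X):
    |P|=2: 10 collections, coeffs (), (), (1), (1), (1), (1), (1), (1,1), (1,1), (1,2)
    |P|=3: 1 collection, coeffs (1)


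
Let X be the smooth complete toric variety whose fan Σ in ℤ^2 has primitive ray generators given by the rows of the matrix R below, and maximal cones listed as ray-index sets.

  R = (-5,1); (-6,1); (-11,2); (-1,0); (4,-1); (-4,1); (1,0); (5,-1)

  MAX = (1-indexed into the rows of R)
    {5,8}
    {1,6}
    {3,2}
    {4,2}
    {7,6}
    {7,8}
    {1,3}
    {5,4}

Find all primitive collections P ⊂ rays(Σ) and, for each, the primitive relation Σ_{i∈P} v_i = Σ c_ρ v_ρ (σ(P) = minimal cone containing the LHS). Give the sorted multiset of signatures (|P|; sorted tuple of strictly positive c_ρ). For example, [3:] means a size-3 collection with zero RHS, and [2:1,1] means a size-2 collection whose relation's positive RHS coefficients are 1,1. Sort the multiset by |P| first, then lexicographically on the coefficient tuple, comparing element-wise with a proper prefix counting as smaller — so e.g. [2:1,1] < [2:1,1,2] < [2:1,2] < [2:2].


Δ(Σ) — 8 vertices, 20 min non-faces:

  P={1,8}:  v_{1} + v_{8} = 0 ; sig = [2:]
  P={4,7}:  v_{4} + v_{7} = 0 ; sig = [2:]
  P={5,6}:  v_{5} + v_{6} = 0 ; sig = [2:]
  P={1,2}:  v_{1} + v_{2} = v_{3} ; sig = [2:1]
  P={1,4}:  v_{1} + v_{4} = v_{2} ; sig = [2:1]
  P={1,5}:  v_{1} + v_{5} = v_{4} ; sig = [2:1]
  P={1,7}:  v_{1} + v_{7} = v_{6} ; sig = [2:1]
  P={2,7}:  v_{2} + v_{7} = v_{1} ; sig = [2:1]
  P={2,8}:  v_{2} + v_{8} = v_{4} ; sig = [2:1]
  P={3,8}:  v_{3} + v_{8} = v_{2} ; sig = [2:1]
  P={4,6}:  v_{4} + v_{6} = v_{1} ; sig = [2:1]
  P={4,8}:  v_{4} + v_{8} = v_{5} ; sig = [2:1]
  P={5,7}:  v_{5} + v_{7} = v_{8} ; sig = [2:1]
  P={6,8}:  v_{6} + v_{8} = v_{7} ; sig = [2:1]
  P={3,5}:  v_{3} + v_{5} = v_{2} + v_{4} ; sig = [2:1,1]
  P={2,5}:  v_{2} + v_{5} = 2·v_{4} ; sig = [2:2]
  P={2,6}:  v_{2} + v_{6} = 2·v_{1} ; sig = [2:2]
  P={3,4}:  v_{3} + v_{4} = 2·v_{2} ; sig = [2:2]
  P={3,7}:  v_{3} + v_{7} = 2·v_{1} ; sig = [2:2]
  P={3,6}:  v_{3} + v_{6} = 3·v_{1} ; sig = [2:3]

Signatures (|P|; sorted positive RHS coefficients), sorted:
    [2:]
    [2:]
    [2:]
    [2:1]
    [2:1]
    [2:1]
    [2:1]
    [2:1]
    [2:1]
    [2:1]
    [2:1]
    [2:1]
    [2:1]
    [2:1]
    [2:1,1]
    [2:2]
    [2:2]
    [2:2]
    [2:2]
    [2:3]


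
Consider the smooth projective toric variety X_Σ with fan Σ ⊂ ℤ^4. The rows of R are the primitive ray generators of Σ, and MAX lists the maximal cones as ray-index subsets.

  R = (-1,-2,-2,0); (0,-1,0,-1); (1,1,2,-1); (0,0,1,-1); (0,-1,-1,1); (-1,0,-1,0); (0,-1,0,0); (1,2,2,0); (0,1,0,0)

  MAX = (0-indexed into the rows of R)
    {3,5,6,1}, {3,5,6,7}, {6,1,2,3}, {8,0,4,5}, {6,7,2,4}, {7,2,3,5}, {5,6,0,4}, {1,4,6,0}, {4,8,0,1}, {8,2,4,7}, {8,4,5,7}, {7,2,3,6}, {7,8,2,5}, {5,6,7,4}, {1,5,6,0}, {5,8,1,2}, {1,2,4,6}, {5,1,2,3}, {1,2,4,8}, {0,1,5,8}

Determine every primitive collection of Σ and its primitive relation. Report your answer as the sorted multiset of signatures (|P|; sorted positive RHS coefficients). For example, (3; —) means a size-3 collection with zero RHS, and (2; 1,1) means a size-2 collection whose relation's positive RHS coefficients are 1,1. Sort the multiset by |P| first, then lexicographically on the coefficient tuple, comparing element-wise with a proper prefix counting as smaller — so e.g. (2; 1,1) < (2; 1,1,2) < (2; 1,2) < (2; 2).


The 10 primitive collections of Σ (r=9, n=4):

  {0,7}:  v_{0} + v_{7} = 0 ; sig = (2; —)
  {6,8}:  v_{6} + v_{8} = 0 ; sig = (2; —)
  {0,2}:  v_{0} + v_{2} = v_{1} ; sig = (2; 1)
  {1,7}:  v_{1} + v_{7} = v_{2} ; sig = (2; 1)
  {3,4}:  v_{3} + v_{4} = v_{6} ; sig = (2; 1)
  {3,8}:  v_{3} + v_{8} = v_{2} + v_{5} ; sig = (2; 1,1)
  {0,3}:  v_{0} + v_{3} = v_{1} + v_{5} + v_{6} ; sig = (2; 1,1,1)
  {2,4,5}:  v_{2} + v_{4} + v_{5} = 0 ; sig = (3; —)
  {1,4,5}:  v_{1} + v_{4} + v_{5} = v_{0} ; sig = (3; 1)
  {2,5,6}:  v_{2} + v_{5} + v_{6} = v_{3} ; sig = (3; 1)

Hence PRS(X_Σ) =
    (2; —)
    (2; —)
    (2; 1)
    (2; 1)
    (2; 1)
    (2; 1,1)
    (2; 1,1,1)
    (3; —)
    (3; 1)
    (3; 1)


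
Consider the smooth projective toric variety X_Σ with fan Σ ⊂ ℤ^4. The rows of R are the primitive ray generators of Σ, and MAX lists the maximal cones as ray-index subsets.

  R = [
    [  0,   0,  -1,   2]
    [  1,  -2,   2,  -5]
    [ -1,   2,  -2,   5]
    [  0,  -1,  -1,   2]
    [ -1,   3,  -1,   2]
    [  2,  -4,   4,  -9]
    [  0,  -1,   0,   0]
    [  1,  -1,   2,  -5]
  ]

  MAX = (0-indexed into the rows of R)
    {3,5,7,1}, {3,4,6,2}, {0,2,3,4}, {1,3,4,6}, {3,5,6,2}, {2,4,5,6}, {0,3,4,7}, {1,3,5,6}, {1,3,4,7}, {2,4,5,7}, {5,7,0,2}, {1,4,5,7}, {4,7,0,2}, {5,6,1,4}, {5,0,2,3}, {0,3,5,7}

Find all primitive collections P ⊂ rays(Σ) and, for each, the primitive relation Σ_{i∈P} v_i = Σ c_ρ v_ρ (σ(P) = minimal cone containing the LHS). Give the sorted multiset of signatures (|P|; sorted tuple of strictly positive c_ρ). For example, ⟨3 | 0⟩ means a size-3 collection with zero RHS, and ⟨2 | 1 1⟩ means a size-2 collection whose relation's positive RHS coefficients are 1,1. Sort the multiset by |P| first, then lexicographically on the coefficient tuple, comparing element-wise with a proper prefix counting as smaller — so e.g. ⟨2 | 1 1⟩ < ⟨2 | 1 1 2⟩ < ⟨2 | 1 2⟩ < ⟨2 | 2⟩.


The 7 primitive collections of Σ (r=8, n=4):

  P={1,2}:  v_{1} + v_{2} = 0 ; sig = ⟨2 | 0⟩
  P={0,6}:  v_{0} + v_{6} = v_{3} ; sig = ⟨2 | 1⟩
  P={6,7}:  v_{6} + v_{7} = v_{1} ; sig = ⟨2 | 1⟩
  P={0,1}:  v_{0} + v_{1} = v_{3} + v_{7} ; sig = ⟨2 | 1 1⟩
  P={0,4,5}:  v_{0} + v_{4} + v_{5} = v_{7} ; sig = ⟨3 | 1⟩
  P={2,3,7}:  v_{2} + v_{3} + v_{7} = v_{0} ; sig = ⟨3 | 1⟩
  P={3,4,5}:  v_{3} + v_{4} + v_{5} = v_{1} ; sig = ⟨3 | 1⟩

so the primitive-relation signature multiset is
    |P|=2: 4 collections, coeffs (), (1), (1), (1,1)
    |P|=3: 3 collections, coeffs (1), (1), (1)


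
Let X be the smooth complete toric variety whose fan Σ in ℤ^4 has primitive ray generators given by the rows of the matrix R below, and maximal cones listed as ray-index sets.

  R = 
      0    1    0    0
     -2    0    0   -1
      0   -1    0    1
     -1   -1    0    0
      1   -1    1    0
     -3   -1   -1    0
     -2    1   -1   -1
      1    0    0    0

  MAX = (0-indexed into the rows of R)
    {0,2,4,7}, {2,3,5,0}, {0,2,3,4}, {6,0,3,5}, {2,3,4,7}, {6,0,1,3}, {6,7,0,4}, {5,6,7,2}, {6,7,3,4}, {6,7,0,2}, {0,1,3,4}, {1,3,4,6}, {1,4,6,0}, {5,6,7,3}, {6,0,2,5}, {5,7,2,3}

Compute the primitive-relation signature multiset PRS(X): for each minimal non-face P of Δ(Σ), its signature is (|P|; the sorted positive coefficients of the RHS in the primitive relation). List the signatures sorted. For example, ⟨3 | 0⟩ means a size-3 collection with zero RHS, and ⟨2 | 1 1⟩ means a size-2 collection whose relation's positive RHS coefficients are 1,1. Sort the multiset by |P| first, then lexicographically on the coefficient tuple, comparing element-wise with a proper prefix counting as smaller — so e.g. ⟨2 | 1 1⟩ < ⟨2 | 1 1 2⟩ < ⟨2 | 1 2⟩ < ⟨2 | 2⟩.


Primitive collections (9):

  P={1,7}:  v_{1} + v_{7} = v_{4} + v_{6} ; sig = ⟨2 | 1 1⟩
  P={1,5}:  v_{1} + v_{5} = v_{0} + 3·v_{3} + v_{6} ; sig = ⟨2 | 1 1 3⟩
  P={1,2}:  v_{1} + v_{2} = v_{0} + 2·v_{3} ; sig = ⟨2 | 1 2⟩
  P={4,5}:  v_{4} + v_{5} = 2·v_{3} ; sig = ⟨2 | 2⟩
  P={0,3,7}:  v_{0} + v_{3} + v_{7} = 0 ; sig = ⟨3 | 0⟩
  P={2,3,6}:  v_{2} + v_{3} + v_{6} = v_{5} ; sig = ⟨3 | 1⟩
  P={2,4,6}:  v_{2} + v_{4} + v_{6} = v_{3} ; sig = ⟨3 | 1⟩
  P={0,5,7}:  v_{0} + v_{5} + v_{7} = v_{2} + v_{6} ; sig = ⟨3 | 1 1⟩
  P={0,3,4,6}:  v_{0} + v_{3} + v_{4} + v_{6} = v_{1} ; sig = ⟨4 | 1⟩

Hence PRS(X_Σ) =
[⟨2 | 1 1⟩, ⟨2 | 1 1 3⟩, ⟨2 | 1 2⟩, ⟨2 | 2⟩, ⟨3 | 0⟩, ⟨3 | 1⟩, ⟨3 | 1⟩, ⟨3 | 1 1⟩, ⟨4 | 1⟩]


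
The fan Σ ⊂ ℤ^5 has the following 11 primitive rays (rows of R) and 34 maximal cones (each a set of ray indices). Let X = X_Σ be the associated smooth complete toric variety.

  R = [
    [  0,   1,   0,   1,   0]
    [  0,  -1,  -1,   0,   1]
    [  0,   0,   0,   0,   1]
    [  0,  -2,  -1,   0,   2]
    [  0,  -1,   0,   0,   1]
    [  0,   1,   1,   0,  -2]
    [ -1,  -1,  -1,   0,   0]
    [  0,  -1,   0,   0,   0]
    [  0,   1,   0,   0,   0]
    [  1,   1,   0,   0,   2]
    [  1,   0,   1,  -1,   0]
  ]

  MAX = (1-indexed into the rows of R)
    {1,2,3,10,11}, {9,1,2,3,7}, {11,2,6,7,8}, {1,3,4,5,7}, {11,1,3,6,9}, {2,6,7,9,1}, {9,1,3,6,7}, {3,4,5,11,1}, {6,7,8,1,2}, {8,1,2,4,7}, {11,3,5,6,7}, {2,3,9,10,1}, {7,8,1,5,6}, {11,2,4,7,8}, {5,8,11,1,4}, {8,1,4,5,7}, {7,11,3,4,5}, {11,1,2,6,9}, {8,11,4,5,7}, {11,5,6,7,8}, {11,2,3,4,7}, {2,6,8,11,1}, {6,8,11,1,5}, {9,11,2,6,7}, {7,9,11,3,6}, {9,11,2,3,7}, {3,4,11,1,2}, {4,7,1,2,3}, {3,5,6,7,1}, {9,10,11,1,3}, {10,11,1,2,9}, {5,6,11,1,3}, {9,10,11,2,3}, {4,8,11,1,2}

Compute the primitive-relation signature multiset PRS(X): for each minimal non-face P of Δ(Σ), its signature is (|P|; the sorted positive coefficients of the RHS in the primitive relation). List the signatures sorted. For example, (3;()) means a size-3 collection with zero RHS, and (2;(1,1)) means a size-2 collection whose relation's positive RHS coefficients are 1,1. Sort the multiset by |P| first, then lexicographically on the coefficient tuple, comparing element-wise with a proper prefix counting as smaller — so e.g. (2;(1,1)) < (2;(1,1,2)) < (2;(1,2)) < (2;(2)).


14 collections generate NE(X_Σ); each relation:

  P={8,9}:  v_{8} + v_{9} = 0  so sig = (2;())
  P={2,5}:  v_{2} + v_{5} = v_{4}  so sig = (2;(1))
  P={3,8}:  v_{3} + v_{8} = v_{5}  so sig = (2;(1))
  P={4,6}:  v_{4} + v_{6} = v_{8}  so sig = (2;(1))
  P={5,9}:  v_{5} + v_{9} = v_{3}  so sig = (2;(1))
  P={4,9}:  v_{4} + v_{9} = v_{2} + v_{3}  so sig = (2;(1,1))
  P={6,10}:  v_{6} + v_{10} = v_{1} + v_{9} + v_{11}  so sig = (2;(1,1,1))
  P={7,10}:  v_{7} + v_{10} = v_{2} + v_{3} + v_{9}  so sig = (2;(1,1,1))
  P={8,10}:  v_{8} + v_{10} = v_{1} + v_{2} + v_{3} + v_{11}  so sig = (2;(1,1,1,1))
  P={5,10}:  v_{5} + v_{10} = v_{1} + v_{2} + 2·v_{3} + v_{11}  so sig = (2;(1,1,1,2))
  P={4,10}:  v_{4} + v_{10} = v_{1} + 2·v_{2} + 2·v_{3} + v_{11}  so sig = (2;(1,1,2,2))
  P={1,7,11}:  v_{1} + v_{7} + v_{11} = 0  so sig = (3;())
  P={2,3,6}:  v_{2} + v_{3} + v_{6} = 0  so sig = (3;())
  P={1,2,3,9,11}:  v_{1} + v_{2} + v_{3} + v_{9} + v_{11} = v_{10}  so sig = (5;(1))

Sorted signature multiset PRS(X):
[(2;()), (2;(1)), (2;(1)), (2;(1)), (2;(1)), (2;(1,1)), (2;(1,1,1)), (2;(1,1,1)), (2;(1,1,1,1)), (2;(1,1,1,2)), (2;(1,1,2,2)), (3;()), (3;()), (5;(1))]


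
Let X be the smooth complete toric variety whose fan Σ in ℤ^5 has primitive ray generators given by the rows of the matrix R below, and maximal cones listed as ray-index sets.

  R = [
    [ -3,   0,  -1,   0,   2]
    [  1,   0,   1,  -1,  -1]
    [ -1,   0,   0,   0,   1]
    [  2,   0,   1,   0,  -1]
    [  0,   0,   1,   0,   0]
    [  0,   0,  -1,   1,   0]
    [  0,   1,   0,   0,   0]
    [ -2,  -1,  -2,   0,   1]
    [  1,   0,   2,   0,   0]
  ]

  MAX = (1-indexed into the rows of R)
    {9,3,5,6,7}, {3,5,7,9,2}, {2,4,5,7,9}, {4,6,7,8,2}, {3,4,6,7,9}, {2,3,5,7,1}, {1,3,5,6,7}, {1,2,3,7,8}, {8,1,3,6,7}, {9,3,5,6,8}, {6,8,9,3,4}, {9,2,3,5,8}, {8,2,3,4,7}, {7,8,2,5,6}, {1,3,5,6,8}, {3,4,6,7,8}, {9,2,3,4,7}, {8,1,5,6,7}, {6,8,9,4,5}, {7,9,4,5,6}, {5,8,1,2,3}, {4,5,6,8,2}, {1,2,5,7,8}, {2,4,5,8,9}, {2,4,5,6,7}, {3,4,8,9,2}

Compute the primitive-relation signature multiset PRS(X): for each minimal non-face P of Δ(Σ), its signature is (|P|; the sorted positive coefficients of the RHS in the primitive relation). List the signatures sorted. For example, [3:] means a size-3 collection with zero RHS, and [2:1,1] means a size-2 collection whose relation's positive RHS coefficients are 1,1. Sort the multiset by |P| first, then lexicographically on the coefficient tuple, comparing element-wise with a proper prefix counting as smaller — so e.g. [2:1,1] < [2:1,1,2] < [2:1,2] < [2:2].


Δ(Σ) — 9 vertices, 9 min non-faces:

  P={1,4}:  v_{1} + v_{4} = v_{3}  so sig = [2:1]
  P={1,9}:  v_{1} + v_{9} = 2·v_{3} + v_{5}  so sig = [2:1,2]
  P={2,3,6}:  v_{2} + v_{3} + v_{6} = 0  so sig = [3:]
  P={3,4,5}:  v_{3} + v_{4} + v_{5} = v_{9}  so sig = [3:1]
  P={7,8,9}:  v_{7} + v_{8} + v_{9} = v_{3}  so sig = [3:1]
  P={2,6,9}:  v_{2} + v_{6} + v_{9} = v_{4} + v_{5}  so sig = [3:1,1]
  P={1,2,6}:  v_{1} + v_{2} + v_{6} = v_{5} + v_{7} + v_{8}  so sig = [3:1,1,1]
  P={4,5,7,8}:  v_{4} + v_{5} + v_{7} + v_{8} = 0  so sig = [4:]
  P={3,5,7,8}:  v_{3} + v_{5} + v_{7} + v_{8} = v_{1}  so sig = [4:1]

so the primitive-relation signature multiset is
    [2:1]
    [2:1,2]
    [3:]
    [3:1]
    [3:1]
    [3:1,1]
    [3:1,1,1]
    [4:]
    [4:1]


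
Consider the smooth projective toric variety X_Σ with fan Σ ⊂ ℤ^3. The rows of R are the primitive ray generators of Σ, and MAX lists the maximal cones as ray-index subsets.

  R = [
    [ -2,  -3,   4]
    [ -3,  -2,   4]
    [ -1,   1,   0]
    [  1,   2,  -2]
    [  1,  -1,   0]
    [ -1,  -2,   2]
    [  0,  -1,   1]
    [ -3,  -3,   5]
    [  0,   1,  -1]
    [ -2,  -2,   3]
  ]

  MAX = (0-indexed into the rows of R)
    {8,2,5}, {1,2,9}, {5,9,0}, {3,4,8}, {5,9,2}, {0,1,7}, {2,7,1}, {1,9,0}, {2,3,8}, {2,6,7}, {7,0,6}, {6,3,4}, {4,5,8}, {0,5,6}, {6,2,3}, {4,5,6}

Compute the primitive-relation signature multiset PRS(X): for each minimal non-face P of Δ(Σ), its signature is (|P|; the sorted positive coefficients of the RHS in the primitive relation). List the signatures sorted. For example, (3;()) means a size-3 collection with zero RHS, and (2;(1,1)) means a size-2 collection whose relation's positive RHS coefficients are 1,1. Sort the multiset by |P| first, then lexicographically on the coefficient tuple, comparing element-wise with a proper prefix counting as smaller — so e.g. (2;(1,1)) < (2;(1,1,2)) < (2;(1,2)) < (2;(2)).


The 22 primitive collections of Σ (r=10, n=3):

  {2,4}:  v_{2} + v_{4} = 0 ; sig = (2;())
  {3,5}:  v_{3} + v_{5} = 0 ; sig = (2;())
  {6,8}:  v_{6} + v_{8} = 0 ; sig = (2;())
  {0,2}:  v_{0} + v_{2} = v_{1} ; sig = (2;(1))
  {0,8}:  v_{0} + v_{8} = v_{9} ; sig = (2;(1))
  {1,4}:  v_{1} + v_{4} = v_{0} ; sig = (2;(1))
  {1,6}:  v_{1} + v_{6} = v_{7} ; sig = (2;(1))
  {6,9}:  v_{6} + v_{9} = v_{0} ; sig = (2;(1))
  {7,8}:  v_{7} + v_{8} = v_{1} ; sig = (2;(1))
  {1,8}:  v_{1} + v_{8} = v_{2} + v_{9} ; sig = (2;(1,1))
  {3,9}:  v_{3} + v_{9} = v_{2} + v_{6} ; sig = (2;(1,1))
  {4,7}:  v_{4} + v_{7} = v_{0} + v_{6} ; sig = (2;(1,1))
  {4,9}:  v_{4} + v_{9} = v_{5} + v_{6} ; sig = (2;(1,1))
  {5,7}:  v_{5} + v_{7} = v_{0} + v_{9} ; sig = (2;(1,1))
  {7,9}:  v_{7} + v_{9} = v_{0} + v_{1} ; sig = (2;(1,1))
  {8,9}:  v_{8} + v_{9} = v_{2} + v_{5} ; sig = (2;(1,1))
  {0,3}:  v_{0} + v_{3} = v_{2} + 2·v_{6} ; sig = (2;(1,2))
  {0,4}:  v_{0} + v_{4} = v_{5} + 2·v_{6} ; sig = (2;(1,2))
  {1,5}:  v_{1} + v_{5} = 2·v_{9} ; sig = (2;(2))
  {1,3}:  v_{1} + v_{3} = 2·v_{2} + 2·v_{6} ; sig = (2;(2,2))
  {3,7}:  v_{3} + v_{7} = 2·v_{2} + 3·v_{6} ; sig = (2;(2,3))
  {2,5,6}:  v_{2} + v_{5} + v_{6} = v_{9} ; sig = (3;(1))

Sorted signature multiset PRS(X):
    (2;())
    (2;())
    (2;())
    (2;(1))
    (2;(1))
    (2;(1))
    (2;(1))
    (2;(1))
    (2;(1))
    (2;(1,1))
    (2;(1,1))
    (2;(1,1))
    (2;(1,1))
    (2;(1,1))
    (2;(1,1))
    (2;(1,1))
    (2;(1,2))
    (2;(1,2))
    (2;(2))
    (2;(2,2))
    (2;(2,3))
    (3;(1))
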